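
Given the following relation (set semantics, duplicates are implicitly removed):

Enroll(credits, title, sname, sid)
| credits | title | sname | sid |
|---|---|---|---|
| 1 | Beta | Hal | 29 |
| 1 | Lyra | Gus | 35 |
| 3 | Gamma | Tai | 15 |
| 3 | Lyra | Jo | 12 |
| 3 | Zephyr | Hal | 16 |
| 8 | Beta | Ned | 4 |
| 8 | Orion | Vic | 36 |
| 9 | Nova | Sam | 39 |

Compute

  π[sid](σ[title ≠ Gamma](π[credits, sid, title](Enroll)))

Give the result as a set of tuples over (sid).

{12, 16, 29, 35, 36, 39, 4}

π_{credits, sid, title} gives {(1, 29, Beta), (1, 35, Lyra), (3, 12, Lyra), (3, 15, Gamma), (3, 16, Zephyr), (8, 36, Orion), (8, 4, Beta), (9, 39, Nova)}.
Apply σ_{title ≠ Gamma}; surviving tuples: {(1, 29, Beta), (1, 35, Lyra), (3, 12, Lyra), (3, 16, Zephyr), (8, 36, Orion), (8, 4, Beta), (9, 39, Nova)}
π_{sid} gives {12, 16, 29, 35, 36, 39, 4}.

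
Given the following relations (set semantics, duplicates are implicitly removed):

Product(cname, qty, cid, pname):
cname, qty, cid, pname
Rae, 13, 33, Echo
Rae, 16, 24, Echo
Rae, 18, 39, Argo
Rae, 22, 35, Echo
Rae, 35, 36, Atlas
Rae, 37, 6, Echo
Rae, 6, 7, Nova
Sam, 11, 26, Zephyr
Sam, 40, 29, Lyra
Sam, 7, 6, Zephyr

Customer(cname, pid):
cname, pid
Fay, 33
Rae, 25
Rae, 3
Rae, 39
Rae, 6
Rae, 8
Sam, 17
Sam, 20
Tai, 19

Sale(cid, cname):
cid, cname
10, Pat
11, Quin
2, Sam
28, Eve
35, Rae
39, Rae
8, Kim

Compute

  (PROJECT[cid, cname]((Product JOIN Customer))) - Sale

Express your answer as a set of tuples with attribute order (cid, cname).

Joining Product and Customer on cname yields {(Rae, 13, 33, Echo, 25), (Rae, 13, 33, Echo, 3), (Rae, 13, 33, Echo, 39), (Rae, 13, 33, Echo, 6), (Rae, 13, 33, Echo, 8), (Rae, 16, 24, Echo, 25), (Rae, 16, 24, Echo, 3), (Rae, 16, 24, Echo, 39), (Rae, 16, 24, Echo, 6), (Rae, 16, 24, Echo, 8), (Rae, 18, 39, Argo, 25), (Rae, 18, 39, Argo, 3), (Rae, 18, 39, Argo, 39), (Rae, 18, 39, Argo, 6), (Rae, 18, 39, Argo, 8), (Rae, 22, 35, Echo, 25), (Rae, 22, 35, Echo, 3), (Rae, 22, 35, Echo, 39), (Rae, 22, 35, Echo, 6), (Rae, 22, 35, Echo, 8), (Rae, 35, 36, Atlas, 25), (Rae, 35, 36, Atlas, 3), (Rae, 35, 36, Atlas, 39), (Rae, 35, 36, Atlas, 6), (Rae, 35, 36, Atlas, 8), (Rae, 37, 6, Echo, 25), (Rae, 37, 6, Echo, 3), (Rae, 37, 6, Echo, 39), (Rae, 37, 6, Echo, 6), (Rae, 37, 6, Echo, 8), (Rae, 6, 7, Nova, 25), (Rae, 6, 7, Nova, 3), (Rae, 6, 7, Nova, 39), (Rae, 6, 7, Nova, 6), (Rae, 6, 7, Nova, 8), (Sam, 11, 26, Zephyr, 17), (Sam, 11, 26, Zephyr, 20), (Sam, 40, 29, Lyra, 17), (Sam, 40, 29, Lyra, 20), (Sam, 7, 6, Zephyr, 17), (Sam, 7, 6, Zephyr, 20)}.
π[cid, cname]: project onto (cid, cname) (31 duplicate(s) eliminated) → {(24, Rae), (26, Sam), (29, Sam), (33, Rae), (35, Rae), (36, Rae), (39, Rae), (6, Rae), (6, Sam), (7, Rae)}
Difference: {(24, Rae), (26, Sam), (29, Sam), (33, Rae), (35, Rae), (36, Rae), (39, Rae), (6, Rae), (6, Sam), (7, Rae)} with {(10, Pat), (11, Quin), (2, Sam), (28, Eve), (35, Rae), (39, Rae), (8, Kim)} → {(24, Rae), (26, Sam), (29, Sam), (33, Rae), (36, Rae), (6, Rae), (6, Sam), (7, Rae)}

{(24, Rae), (26, Sam), (29, Sam), (33, Rae), (36, Rae), (6, Rae), (6, Sam), (7, Rae)}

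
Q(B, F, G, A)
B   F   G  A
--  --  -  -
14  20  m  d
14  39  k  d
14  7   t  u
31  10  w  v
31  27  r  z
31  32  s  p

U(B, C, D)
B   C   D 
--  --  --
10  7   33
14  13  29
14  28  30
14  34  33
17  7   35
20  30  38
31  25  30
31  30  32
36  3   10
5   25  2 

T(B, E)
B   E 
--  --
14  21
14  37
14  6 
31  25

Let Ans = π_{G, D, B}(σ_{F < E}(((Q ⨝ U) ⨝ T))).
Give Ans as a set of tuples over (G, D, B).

{(m, 29, 14), (m, 30, 14), (m, 33, 14), (t, 29, 14), (t, 30, 14), (t, 33, 14), (w, 30, 31), (w, 32, 31)}

Joining Q and U on B yields {(14, 20, m, d, 13, 29), (14, 20, m, d, 28, 30), (14, 20, m, d, 34, 33), (14, 39, k, d, 13, 29), (14, 39, k, d, 28, 30), (14, 39, k, d, 34, 33), (14, 7, t, u, 13, 29), (14, 7, t, u, 28, 30), (14, 7, t, u, 34, 33), (31, 10, w, v, 25, 30), (31, 10, w, v, 30, 32), (31, 27, r, z, 25, 30), (31, 27, r, z, 30, 32), (31, 32, s, p, 25, 30), (31, 32, s, p, 30, 32)}.
Joining (Q ⨝ U) and T on B yields {(14, 20, m, d, 13, 29, 21), (14, 20, m, d, 13, 29, 37), (14, 20, m, d, 13, 29, 6), (14, 20, m, d, 28, 30, 21), (14, 20, m, d, 28, 30, 37), (14, 20, m, d, 28, 30, 6), (14, 20, m, d, 34, 33, 21), (14, 20, m, d, 34, 33, 37), (14, 20, m, d, 34, 33, 6), (14, 39, k, d, 13, 29, 21), (14, 39, k, d, 13, 29, 37), (14, 39, k, d, 13, 29, 6), (14, 39, k, d, 28, 30, 21), (14, 39, k, d, 28, 30, 37), (14, 39, k, d, 28, 30, 6), (14, 39, k, d, 34, 33, 21), (14, 39, k, d, 34, 33, 37), (14, 39, k, d, 34, 33, 6), (14, 7, t, u, 13, 29, 21), (14, 7, t, u, 13, 29, 37), (14, 7, t, u, 13, 29, 6), (14, 7, t, u, 28, 30, 21), (14, 7, t, u, 28, 30, 37), (14, 7, t, u, 28, 30, 6), (14, 7, t, u, 34, 33, 21), (14, 7, t, u, 34, 33, 37), (14, 7, t, u, 34, 33, 6), (31, 10, w, v, 25, 30, 25), (31, 10, w, v, 30, 32, 25), (31, 27, r, z, 25, 30, 25), (31, 27, r, z, 30, 32, 25), (31, 32, s, p, 25, 30, 25), (31, 32, s, p, 30, 32, 25)}.
Filtering on F < E leaves {(14, 20, m, d, 13, 29, 21), (14, 20, m, d, 13, 29, 37), (14, 20, m, d, 28, 30, 21), (14, 20, m, d, 28, 30, 37), (14, 20, m, d, 34, 33, 21), (14, 20, m, d, 34, 33, 37), (14, 7, t, u, 13, 29, 21), (14, 7, t, u, 13, 29, 37), (14, 7, t, u, 28, 30, 21), (14, 7, t, u, 28, 30, 37), (14, 7, t, u, 34, 33, 21), (14, 7, t, u, 34, 33, 37), (31, 10, w, v, 25, 30, 25), (31, 10, w, v, 30, 32, 25)}.
π[G, D, B]: project onto (G, D, B) (6 duplicate(s) eliminated) → {(m, 29, 14), (m, 30, 14), (m, 33, 14), (t, 29, 14), (t, 30, 14), (t, 33, 14), (w, 30, 31), (w, 32, 31)}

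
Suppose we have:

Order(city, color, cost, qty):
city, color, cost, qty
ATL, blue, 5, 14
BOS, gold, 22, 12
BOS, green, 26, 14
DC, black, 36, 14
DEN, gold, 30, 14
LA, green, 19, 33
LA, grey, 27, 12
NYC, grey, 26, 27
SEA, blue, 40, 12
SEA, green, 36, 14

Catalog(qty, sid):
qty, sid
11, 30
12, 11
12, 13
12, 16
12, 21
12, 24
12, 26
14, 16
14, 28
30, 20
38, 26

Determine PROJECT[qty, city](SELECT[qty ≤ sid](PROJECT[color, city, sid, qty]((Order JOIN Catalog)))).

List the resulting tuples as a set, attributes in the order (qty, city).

Joining Order and Catalog on qty yields {(ATL, blue, 5, 14, 16), (ATL, blue, 5, 14, 28), (BOS, gold, 22, 12, 11), (BOS, gold, 22, 12, 13), (BOS, gold, 22, 12, 16), (BOS, gold, 22, 12, 21), (BOS, gold, 22, 12, 24), (BOS, gold, 22, 12, 26), (BOS, green, 26, 14, 16), (BOS, green, 26, 14, 28), (DC, black, 36, 14, 16), (DC, black, 36, 14, 28), (DEN, gold, 30, 14, 16), (DEN, gold, 30, 14, 28), (LA, grey, 27, 12, 11), (LA, grey, 27, 12, 13), (LA, grey, 27, 12, 16), (LA, grey, 27, 12, 21), (LA, grey, 27, 12, 24), (LA, grey, 27, 12, 26), (SEA, blue, 40, 12, 11), (SEA, blue, 40, 12, 13), (SEA, blue, 40, 12, 16), (SEA, blue, 40, 12, 21), (SEA, blue, 40, 12, 24), (SEA, blue, 40, 12, 26), (SEA, green, 36, 14, 16), (SEA, green, 36, 14, 28)}.
π[color, city, sid, qty]: project onto (color, city, sid, qty) → {(black, DC, 16, 14), (black, DC, 28, 14), (blue, ATL, 16, 14), (blue, ATL, 28, 14), (blue, SEA, 11, 12), (blue, SEA, 13, 12), (blue, SEA, 16, 12), (blue, SEA, 21, 12), (blue, SEA, 24, 12), (blue, SEA, 26, 12), (gold, BOS, 11, 12), (gold, BOS, 13, 12), (gold, BOS, 16, 12), (gold, BOS, 21, 12), (gold, BOS, 24, 12), (gold, BOS, 26, 12), (gold, DEN, 16, 14), (gold, DEN, 28, 14), (green, BOS, 16, 14), (green, BOS, 28, 14), (green, SEA, 16, 14), (green, SEA, 28, 14), (grey, LA, 11, 12), (grey, LA, 13, 12), (grey, LA, 16, 12), (grey, LA, 21, 12), (grey, LA, 24, 12), (grey, LA, 26, 12)}
σ[qty ≤ sid]: keep tuples satisfying qty ≤ sid → {(black, DC, 16, 14), (black, DC, 28, 14), (blue, ATL, 16, 14), (blue, ATL, 28, 14), (blue, SEA, 13, 12), (blue, SEA, 16, 12), (blue, SEA, 21, 12), (blue, SEA, 24, 12), (blue, SEA, 26, 12), (gold, BOS, 13, 12), (gold, BOS, 16, 12), (gold, BOS, 21, 12), (gold, BOS, 24, 12), (gold, BOS, 26, 12), (gold, DEN, 16, 14), (gold, DEN, 28, 14), (green, BOS, 16, 14), (green, BOS, 28, 14), (green, SEA, 16, 14), (green, SEA, 28, 14), (grey, LA, 13, 12), (grey, LA, 16, 12), (grey, LA, 21, 12), (grey, LA, 24, 12), (grey, LA, 26, 12)}
π[qty, city]: project onto (qty, city) (17 duplicate(s) eliminated) → {(12, BOS), (12, LA), (12, SEA), (14, ATL), (14, BOS), (14, DC), (14, DEN), (14, SEA)}

{(12, BOS), (12, LA), (12, SEA), (14, ATL), (14, BOS), (14, DC), (14, DEN), (14, SEA)}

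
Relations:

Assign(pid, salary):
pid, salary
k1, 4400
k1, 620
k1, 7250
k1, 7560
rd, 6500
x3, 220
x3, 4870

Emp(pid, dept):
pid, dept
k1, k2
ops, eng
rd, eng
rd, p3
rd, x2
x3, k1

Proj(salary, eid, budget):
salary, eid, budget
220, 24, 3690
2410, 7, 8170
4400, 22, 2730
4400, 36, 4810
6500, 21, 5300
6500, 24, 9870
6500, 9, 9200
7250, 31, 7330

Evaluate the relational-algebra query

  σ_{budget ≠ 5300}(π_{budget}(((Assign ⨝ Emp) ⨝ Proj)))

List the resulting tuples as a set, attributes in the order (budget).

Natural join on pid: {(k1, 4400, k2), (k1, 620, k2), (k1, 7250, k2), (k1, 7560, k2), (rd, 6500, eng), (rd, 6500, p3), (rd, 6500, x2), (x3, 220, k1), (x3, 4870, k1)}
Natural join on salary: {(k1, 4400, k2, 22, 2730), (k1, 4400, k2, 36, 4810), (k1, 7250, k2, 31, 7330), (rd, 6500, eng, 21, 5300), (rd, 6500, eng, 24, 9870), (rd, 6500, eng, 9, 9200), (rd, 6500, p3, 21, 5300), (rd, 6500, p3, 24, 9870), (rd, 6500, p3, 9, 9200), (rd, 6500, x2, 21, 5300), (rd, 6500, x2, 24, 9870), (rd, 6500, x2, 9, 9200), (x3, 220, k1, 24, 3690)}
π_{budget} gives {2730, 3690, 4810, 5300, 7330, 9200, 9870} (6 duplicate(s) eliminated).
Selection budget ≠ 5300: {2730, 3690, 4810, 7330, 9200, 9870}

{2730, 3690, 4810, 7330, 9200, 9870}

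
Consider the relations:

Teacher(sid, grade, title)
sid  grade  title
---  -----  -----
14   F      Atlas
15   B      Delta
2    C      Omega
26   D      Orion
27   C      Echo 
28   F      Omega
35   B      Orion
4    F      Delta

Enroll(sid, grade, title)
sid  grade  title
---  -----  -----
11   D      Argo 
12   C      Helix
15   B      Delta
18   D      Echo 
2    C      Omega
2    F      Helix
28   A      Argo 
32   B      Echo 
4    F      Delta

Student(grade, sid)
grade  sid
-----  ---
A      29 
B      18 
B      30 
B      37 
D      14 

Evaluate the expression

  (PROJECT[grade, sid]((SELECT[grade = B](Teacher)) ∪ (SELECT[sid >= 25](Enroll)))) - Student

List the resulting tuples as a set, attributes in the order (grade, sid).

Apply σ_{grade = B}; surviving tuples: {(15, B, Delta), (35, B, Orion)}
Apply σ_{sid >= 25}; surviving tuples: {(28, A, Argo), (32, B, Echo)}
Taking the union: {(15, B, Delta), (28, A, Argo), (32, B, Echo), (35, B, Orion)}
Projecting to grade, sid: {(A, 28), (B, 15), (B, 32), (B, 35)}
Taking the difference: {(A, 28), (B, 15), (B, 32), (B, 35)}

{(A, 28), (B, 15), (B, 32), (B, 35)}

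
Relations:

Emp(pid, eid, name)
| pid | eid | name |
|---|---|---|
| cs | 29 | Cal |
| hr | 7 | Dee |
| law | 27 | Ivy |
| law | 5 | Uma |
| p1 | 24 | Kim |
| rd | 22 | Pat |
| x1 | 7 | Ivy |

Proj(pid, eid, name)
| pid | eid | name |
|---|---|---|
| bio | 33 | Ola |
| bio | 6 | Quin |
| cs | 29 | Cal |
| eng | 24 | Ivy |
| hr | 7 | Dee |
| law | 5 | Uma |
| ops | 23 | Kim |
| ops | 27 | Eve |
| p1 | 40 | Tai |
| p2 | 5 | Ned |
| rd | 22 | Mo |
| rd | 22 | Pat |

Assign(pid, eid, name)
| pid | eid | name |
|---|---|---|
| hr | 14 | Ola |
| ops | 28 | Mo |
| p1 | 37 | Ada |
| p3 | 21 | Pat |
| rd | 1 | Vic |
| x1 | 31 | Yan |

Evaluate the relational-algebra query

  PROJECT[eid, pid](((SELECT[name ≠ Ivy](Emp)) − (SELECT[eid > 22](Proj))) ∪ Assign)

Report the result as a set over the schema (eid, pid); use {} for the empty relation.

Apply σ_{name ≠ Ivy}; surviving tuples: {(cs, 29, Cal), (hr, 7, Dee), (law, 5, Uma), (p1, 24, Kim), (rd, 22, Pat)}
Apply σ_{eid > 22}; surviving tuples: {(bio, 33, Ola), (cs, 29, Cal), (eng, 24, Ivy), (ops, 23, Kim), (ops, 27, Eve), (p1, 40, Tai)}
Difference: {(cs, 29, Cal), (hr, 7, Dee), (law, 5, Uma), (p1, 24, Kim), (rd, 22, Pat)} with {(bio, 33, Ola), (cs, 29, Cal), (eng, 24, Ivy), (ops, 23, Kim), (ops, 27, Eve), (p1, 40, Tai)} → {(hr, 7, Dee), (law, 5, Uma), (p1, 24, Kim), (rd, 22, Pat)}
Union: {(hr, 7, Dee), (law, 5, Uma), (p1, 24, Kim), (rd, 22, Pat)} with {(hr, 14, Ola), (ops, 28, Mo), (p1, 37, Ada), (p3, 21, Pat), (rd, 1, Vic), (x1, 31, Yan)} → {(hr, 14, Ola), (hr, 7, Dee), (law, 5, Uma), (ops, 28, Mo), (p1, 24, Kim), (p1, 37, Ada), (p3, 21, Pat), (rd, 1, Vic), (rd, 22, Pat), (x1, 31, Yan)}
Keep only column(s) eid, pid: {(1, rd), (14, hr), (21, p3), (22, rd), (24, p1), (28, ops), (31, x1), (37, p1), (5, law), (7, hr)}

{(1, rd), (14, hr), (21, p3), (22, rd), (24, p1), (28, ops), (31, x1), (37, p1), (5, law), (7, hr)}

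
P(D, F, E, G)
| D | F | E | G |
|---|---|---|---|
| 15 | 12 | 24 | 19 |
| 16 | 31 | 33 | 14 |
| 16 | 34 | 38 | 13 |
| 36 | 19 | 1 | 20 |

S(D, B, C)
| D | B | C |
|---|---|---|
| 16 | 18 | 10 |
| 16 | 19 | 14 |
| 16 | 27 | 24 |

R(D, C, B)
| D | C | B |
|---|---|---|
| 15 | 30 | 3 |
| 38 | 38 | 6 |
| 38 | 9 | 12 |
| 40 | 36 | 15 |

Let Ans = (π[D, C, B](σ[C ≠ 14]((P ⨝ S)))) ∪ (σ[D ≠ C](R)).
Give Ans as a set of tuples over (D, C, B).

{(15, 30, 3), (16, 10, 18), (16, 24, 27), (38, 9, 12), (40, 36, 15)}

Natural join on D: {(16, 31, 33, 14, 18, 10), (16, 31, 33, 14, 19, 14), (16, 31, 33, 14, 27, 24), (16, 34, 38, 13, 18, 10), (16, 34, 38, 13, 19, 14), (16, 34, 38, 13, 27, 24)}
Filtering on C ≠ 14 leaves {(16, 31, 33, 14, 18, 10), (16, 31, 33, 14, 27, 24), (16, 34, 38, 13, 18, 10), (16, 34, 38, 13, 27, 24)}.
Projecting to D, C, B (2 duplicate(s) eliminated): {(16, 10, 18), (16, 24, 27)}
Filtering on D ≠ C leaves {(15, 30, 3), (38, 9, 12), (40, 36, 15)}.
Taking the union: {(15, 30, 3), (16, 10, 18), (16, 24, 27), (38, 9, 12), (40, 36, 15)}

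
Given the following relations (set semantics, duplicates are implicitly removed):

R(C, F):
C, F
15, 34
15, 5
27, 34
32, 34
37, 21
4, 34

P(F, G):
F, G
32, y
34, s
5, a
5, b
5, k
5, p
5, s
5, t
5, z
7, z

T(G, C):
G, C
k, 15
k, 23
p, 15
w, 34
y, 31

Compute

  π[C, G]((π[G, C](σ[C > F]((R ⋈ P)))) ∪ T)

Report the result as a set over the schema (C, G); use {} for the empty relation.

{(15, a), (15, b), (15, k), (15, p), (15, s), (15, t), (15, z), (23, k), (31, y), (34, w)}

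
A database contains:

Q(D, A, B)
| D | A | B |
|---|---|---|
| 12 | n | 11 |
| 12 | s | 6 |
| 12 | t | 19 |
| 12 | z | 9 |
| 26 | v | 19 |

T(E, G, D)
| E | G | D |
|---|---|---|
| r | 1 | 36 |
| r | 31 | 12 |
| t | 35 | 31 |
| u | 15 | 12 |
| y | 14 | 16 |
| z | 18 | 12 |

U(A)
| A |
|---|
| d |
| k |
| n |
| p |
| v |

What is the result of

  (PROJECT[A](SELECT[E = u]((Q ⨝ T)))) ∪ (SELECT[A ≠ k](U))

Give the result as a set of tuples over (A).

{d, n, p, s, t, v, z}

Joining Q and T on D yields {(12, n, 11, r, 31), (12, n, 11, u, 15), (12, n, 11, z, 18), (12, s, 6, r, 31), (12, s, 6, u, 15), (12, s, 6, z, 18), (12, t, 19, r, 31), (12, t, 19, u, 15), (12, t, 19, z, 18), (12, z, 9, r, 31), (12, z, 9, u, 15), (12, z, 9, z, 18)}.
Apply σ_{E = u}; surviving tuples: {(12, n, 11, u, 15), (12, s, 6, u, 15), (12, t, 19, u, 15), (12, z, 9, u, 15)}
Projecting to A: {n, s, t, z}
Apply σ_{A ≠ k}; surviving tuples: {d, n, p, v}
Union: {n, s, t, z} with {d, n, p, v} → {d, n, p, s, t, v, z}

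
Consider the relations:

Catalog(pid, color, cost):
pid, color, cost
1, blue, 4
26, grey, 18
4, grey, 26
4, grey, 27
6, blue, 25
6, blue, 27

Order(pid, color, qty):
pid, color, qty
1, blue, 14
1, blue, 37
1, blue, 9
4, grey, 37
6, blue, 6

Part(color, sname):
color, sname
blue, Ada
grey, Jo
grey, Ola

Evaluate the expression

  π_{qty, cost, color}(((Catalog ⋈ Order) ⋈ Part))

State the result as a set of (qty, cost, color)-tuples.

{(14, 4, blue), (37, 26, grey), (37, 27, grey), (37, 4, blue), (6, 25, blue), (6, 27, blue), (9, 4, blue)}

Joining Catalog and Order on pid, color yields {(1, blue, 4, 14), (1, blue, 4, 37), (1, blue, 4, 9), (4, grey, 26, 37), (4, grey, 27, 37), (6, blue, 25, 6), (6, blue, 27, 6)}.
Joining (Catalog ⋈ Order) and Part on color yields {(1, blue, 4, 14, Ada), (1, blue, 4, 37, Ada), (1, blue, 4, 9, Ada), (4, grey, 26, 37, Jo), (4, grey, 26, 37, Ola), (4, grey, 27, 37, Jo), (4, grey, 27, 37, Ola), (6, blue, 25, 6, Ada), (6, blue, 27, 6, Ada)}.
π[qty, cost, color]: project onto (qty, cost, color) (2 duplicate(s) eliminated) → {(14, 4, blue), (37, 26, grey), (37, 27, grey), (37, 4, blue), (6, 25, blue), (6, 27, blue), (9, 4, blue)}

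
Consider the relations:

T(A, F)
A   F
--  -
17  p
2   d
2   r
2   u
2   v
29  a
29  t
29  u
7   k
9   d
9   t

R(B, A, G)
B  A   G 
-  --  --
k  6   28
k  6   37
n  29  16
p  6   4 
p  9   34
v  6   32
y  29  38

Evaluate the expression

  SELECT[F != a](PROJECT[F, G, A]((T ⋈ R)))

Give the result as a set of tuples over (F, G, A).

{(d, 34, 9), (t, 16, 29), (t, 34, 9), (t, 38, 29), (u, 16, 29), (u, 38, 29)}

Joining T and R on A yields {(29, a, n, 16), (29, a, y, 38), (29, t, n, 16), (29, t, y, 38), (29, u, n, 16), (29, u, y, 38), (9, d, p, 34), (9, t, p, 34)}.
π[F, G, A]: project onto (F, G, A) → {(a, 16, 29), (a, 38, 29), (d, 34, 9), (t, 16, 29), (t, 34, 9), (t, 38, 29), (u, 16, 29), (u, 38, 29)}
Apply σ_{F != a}; surviving tuples: {(d, 34, 9), (t, 16, 29), (t, 34, 9), (t, 38, 29), (u, 16, 29), (u, 38, 29)}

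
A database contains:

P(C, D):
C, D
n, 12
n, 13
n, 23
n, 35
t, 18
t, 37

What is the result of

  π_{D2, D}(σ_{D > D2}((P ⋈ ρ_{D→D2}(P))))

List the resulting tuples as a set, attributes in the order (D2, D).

ρ[D→D2]: schema becomes (C, D2); tuples unchanged.
P ⋈ ρ_{D→D2}(P) (natural join on C): {(n, 12, 12), (n, 12, 13), (n, 12, 23), (n, 12, 35), (n, 13, 12), (n, 13, 13), (n, 13, 23), (n, 13, 35), (n, 23, 12), (n, 23, 13), (n, 23, 23), (n, 23, 35), (n, 35, 12), (n, 35, 13), (n, 35, 23), (n, 35, 35), (t, 18, 18), (t, 18, 37), (t, 37, 18), (t, 37, 37)}
Selection D > D2: {(n, 13, 12), (n, 23, 12), (n, 23, 13), (n, 35, 12), (n, 35, 13), (n, 35, 23), (t, 37, 18)}
Projecting to D2, D: {(12, 13), (12, 23), (12, 35), (13, 23), (13, 35), (18, 37), (23, 35)}

{(12, 13), (12, 23), (12, 35), (13, 23), (13, 35), (18, 37), (23, 35)}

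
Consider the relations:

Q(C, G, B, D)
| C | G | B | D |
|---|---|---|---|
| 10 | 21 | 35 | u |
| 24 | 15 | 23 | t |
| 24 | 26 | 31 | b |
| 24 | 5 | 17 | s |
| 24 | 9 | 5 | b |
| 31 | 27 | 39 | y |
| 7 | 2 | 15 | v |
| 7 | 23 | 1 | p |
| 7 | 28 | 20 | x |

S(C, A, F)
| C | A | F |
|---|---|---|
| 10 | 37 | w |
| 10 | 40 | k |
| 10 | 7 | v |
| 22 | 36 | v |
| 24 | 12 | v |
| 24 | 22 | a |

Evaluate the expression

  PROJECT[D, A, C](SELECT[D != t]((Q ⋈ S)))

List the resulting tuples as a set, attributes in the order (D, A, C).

{(b, 12, 24), (b, 22, 24), (s, 12, 24), (s, 22, 24), (u, 37, 10), (u, 40, 10), (u, 7, 10)}

Joining Q and S on C yields {(10, 21, 35, u, 37, w), (10, 21, 35, u, 40, k), (10, 21, 35, u, 7, v), (24, 15, 23, t, 12, v), (24, 15, 23, t, 22, a), (24, 26, 31, b, 12, v), (24, 26, 31, b, 22, a), (24, 5, 17, s, 12, v), (24, 5, 17, s, 22, a), (24, 9, 5, b, 12, v), (24, 9, 5, b, 22, a)}.
σ[D != t]: keep tuples satisfying D != t → {(10, 21, 35, u, 37, w), (10, 21, 35, u, 40, k), (10, 21, 35, u, 7, v), (24, 26, 31, b, 12, v), (24, 26, 31, b, 22, a), (24, 5, 17, s, 12, v), (24, 5, 17, s, 22, a), (24, 9, 5, b, 12, v), (24, 9, 5, b, 22, a)}
Keep only column(s) D, A, C (2 duplicate(s) eliminated): {(b, 12, 24), (b, 22, 24), (s, 12, 24), (s, 22, 24), (u, 37, 10), (u, 40, 10), (u, 7, 10)}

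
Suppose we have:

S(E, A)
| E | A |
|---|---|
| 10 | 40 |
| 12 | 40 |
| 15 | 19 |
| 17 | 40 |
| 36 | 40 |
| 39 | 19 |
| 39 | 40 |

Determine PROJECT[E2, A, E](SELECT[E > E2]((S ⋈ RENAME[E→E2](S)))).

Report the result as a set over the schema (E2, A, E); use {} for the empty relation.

{(10, 40, 12), (10, 40, 17), (10, 40, 36), (10, 40, 39), (12, 40, 17), (12, 40, 36), (12, 40, 39), (15, 19, 39), (17, 40, 36), (17, 40, 39), (36, 40, 39)}

ρ[E→E2]: schema becomes (E2, A); tuples unchanged.
Natural join on A: {(10, 40, 10), (10, 40, 12), (10, 40, 17), (10, 40, 36), (10, 40, 39), (12, 40, 10), (12, 40, 12), (12, 40, 17), (12, 40, 36), (12, 40, 39), (15, 19, 15), (15, 19, 39), (17, 40, 10), (17, 40, 12), (17, 40, 17), (17, 40, 36), (17, 40, 39), (36, 40, 10), (36, 40, 12), (36, 40, 17), (36, 40, 36), (36, 40, 39), (39, 19, 15), (39, 19, 39), (39, 40, 10), (39, 40, 12), (39, 40, 17), (39, 40, 36), (39, 40, 39)}
Selection E > E2: {(12, 40, 10), (17, 40, 10), (17, 40, 12), (36, 40, 10), (36, 40, 12), (36, 40, 17), (39, 19, 15), (39, 40, 10), (39, 40, 12), (39, 40, 17), (39, 40, 36)}
π[E2, A, E]: project onto (E2, A, E) → {(10, 40, 12), (10, 40, 17), (10, 40, 36), (10, 40, 39), (12, 40, 17), (12, 40, 36), (12, 40, 39), (15, 19, 39), (17, 40, 36), (17, 40, 39), (36, 40, 39)}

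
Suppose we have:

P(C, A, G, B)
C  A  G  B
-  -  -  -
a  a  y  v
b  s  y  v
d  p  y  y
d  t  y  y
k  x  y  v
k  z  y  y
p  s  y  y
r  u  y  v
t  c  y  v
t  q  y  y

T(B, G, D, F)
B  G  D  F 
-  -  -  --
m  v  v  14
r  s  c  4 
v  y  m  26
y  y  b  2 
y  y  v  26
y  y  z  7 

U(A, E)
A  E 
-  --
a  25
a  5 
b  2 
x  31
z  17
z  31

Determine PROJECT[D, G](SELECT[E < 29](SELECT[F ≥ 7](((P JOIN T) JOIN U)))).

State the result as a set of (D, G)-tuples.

{(m, y), (v, y), (z, y)}

Joining P and T on G, B yields {(a, a, y, v, m, 26), (b, s, y, v, m, 26), (d, p, y, y, b, 2), (d, p, y, y, v, 26), (d, p, y, y, z, 7), (d, t, y, y, b, 2), (d, t, y, y, v, 26), (d, t, y, y, z, 7), (k, x, y, v, m, 26), (k, z, y, y, b, 2), (k, z, y, y, v, 26), (k, z, y, y, z, 7), (p, s, y, y, b, 2), (p, s, y, y, v, 26), (p, s, y, y, z, 7), (r, u, y, v, m, 26), (t, c, y, v, m, 26), (t, q, y, y, b, 2), (t, q, y, y, v, 26), (t, q, y, y, z, 7)}.
Joining (P JOIN T) and U on A yields {(a, a, y, v, m, 26, 25), (a, a, y, v, m, 26, 5), (k, x, y, v, m, 26, 31), (k, z, y, y, b, 2, 17), (k, z, y, y, b, 2, 31), (k, z, y, y, v, 26, 17), (k, z, y, y, v, 26, 31), (k, z, y, y, z, 7, 17), (k, z, y, y, z, 7, 31)}.
Filtering on F ≥ 7 leaves {(a, a, y, v, m, 26, 25), (a, a, y, v, m, 26, 5), (k, x, y, v, m, 26, 31), (k, z, y, y, v, 26, 17), (k, z, y, y, v, 26, 31), (k, z, y, y, z, 7, 17), (k, z, y, y, z, 7, 31)}.
Filtering on E < 29 leaves {(a, a, y, v, m, 26, 25), (a, a, y, v, m, 26, 5), (k, z, y, y, v, 26, 17), (k, z, y, y, z, 7, 17)}.
Keep only column(s) D, G (1 duplicate(s) eliminated): {(m, y), (v, y), (z, y)}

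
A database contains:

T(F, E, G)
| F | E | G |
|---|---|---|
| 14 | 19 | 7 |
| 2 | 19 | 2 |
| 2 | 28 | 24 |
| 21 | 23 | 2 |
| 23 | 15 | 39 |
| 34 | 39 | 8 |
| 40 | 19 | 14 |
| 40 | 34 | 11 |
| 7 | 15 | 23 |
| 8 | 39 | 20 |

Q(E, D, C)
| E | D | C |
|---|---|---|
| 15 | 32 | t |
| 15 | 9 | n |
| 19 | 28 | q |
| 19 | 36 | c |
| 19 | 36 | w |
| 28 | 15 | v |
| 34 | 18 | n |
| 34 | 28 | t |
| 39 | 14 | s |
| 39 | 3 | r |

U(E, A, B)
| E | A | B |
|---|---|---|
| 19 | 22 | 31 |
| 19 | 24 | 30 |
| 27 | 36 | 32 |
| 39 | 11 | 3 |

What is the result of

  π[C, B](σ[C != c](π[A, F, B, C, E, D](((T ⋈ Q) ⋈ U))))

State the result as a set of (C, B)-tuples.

{(q, 30), (q, 31), (r, 3), (s, 3), (w, 30), (w, 31)}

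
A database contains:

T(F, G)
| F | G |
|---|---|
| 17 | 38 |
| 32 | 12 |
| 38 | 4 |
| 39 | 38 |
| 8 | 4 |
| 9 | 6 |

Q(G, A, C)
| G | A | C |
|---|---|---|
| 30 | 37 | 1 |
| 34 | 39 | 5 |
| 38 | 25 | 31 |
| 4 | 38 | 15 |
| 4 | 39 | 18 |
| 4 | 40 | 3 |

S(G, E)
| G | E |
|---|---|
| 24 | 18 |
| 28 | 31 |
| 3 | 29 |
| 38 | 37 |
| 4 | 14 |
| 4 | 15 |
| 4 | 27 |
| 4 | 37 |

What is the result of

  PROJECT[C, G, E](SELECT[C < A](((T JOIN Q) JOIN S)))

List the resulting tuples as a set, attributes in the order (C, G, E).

T ⋈ Q (natural join on G): {(17, 38, 25, 31), (38, 4, 38, 15), (38, 4, 39, 18), (38, 4, 40, 3), (39, 38, 25, 31), (8, 4, 38, 15), (8, 4, 39, 18), (8, 4, 40, 3)}
(T JOIN Q) ⋈ S (natural join on G): {(17, 38, 25, 31, 37), (38, 4, 38, 15, 14), (38, 4, 38, 15, 15), (38, 4, 38, 15, 27), (38, 4, 38, 15, 37), (38, 4, 39, 18, 14), (38, 4, 39, 18, 15), (38, 4, 39, 18, 27), (38, 4, 39, 18, 37), (38, 4, 40, 3, 14), (38, 4, 40, 3, 15), (38, 4, 40, 3, 27), (38, 4, 40, 3, 37), (39, 38, 25, 31, 37), (8, 4, 38, 15, 14), (8, 4, 38, 15, 15), (8, 4, 38, 15, 27), (8, 4, 38, 15, 37), (8, 4, 39, 18, 14), (8, 4, 39, 18, 15), (8, 4, 39, 18, 27), (8, 4, 39, 18, 37), (8, 4, 40, 3, 14), (8, 4, 40, 3, 15), (8, 4, 40, 3, 27), (8, 4, 40, 3, 37)}
Apply σ_{C < A}; surviving tuples: {(38, 4, 38, 15, 14), (38, 4, 38, 15, 15), (38, 4, 38, 15, 27), (38, 4, 38, 15, 37), (38, 4, 39, 18, 14), (38, 4, 39, 18, 15), (38, 4, 39, 18, 27), (38, 4, 39, 18, 37), (38, 4, 40, 3, 14), (38, 4, 40, 3, 15), (38, 4, 40, 3, 27), (38, 4, 40, 3, 37), (8, 4, 38, 15, 14), (8, 4, 38, 15, 15), (8, 4, 38, 15, 27), (8, 4, 38, 15, 37), (8, 4, 39, 18, 14), (8, 4, 39, 18, 15), (8, 4, 39, 18, 27), (8, 4, 39, 18, 37), (8, 4, 40, 3, 14), (8, 4, 40, 3, 15), (8, 4, 40, 3, 27), (8, 4, 40, 3, 37)}
π[C, G, E]: project onto (C, G, E) (12 duplicate(s) eliminated) → {(15, 4, 14), (15, 4, 15), (15, 4, 27), (15, 4, 37), (18, 4, 14), (18, 4, 15), (18, 4, 27), (18, 4, 37), (3, 4, 14), (3, 4, 15), (3, 4, 27), (3, 4, 37)}

{(15, 4, 14), (15, 4, 15), (15, 4, 27), (15, 4, 37), (18, 4, 14), (18, 4, 15), (18, 4, 27), (18, 4, 37), (3, 4, 14), (3, 4, 15), (3, 4, 27), (3, 4, 37)}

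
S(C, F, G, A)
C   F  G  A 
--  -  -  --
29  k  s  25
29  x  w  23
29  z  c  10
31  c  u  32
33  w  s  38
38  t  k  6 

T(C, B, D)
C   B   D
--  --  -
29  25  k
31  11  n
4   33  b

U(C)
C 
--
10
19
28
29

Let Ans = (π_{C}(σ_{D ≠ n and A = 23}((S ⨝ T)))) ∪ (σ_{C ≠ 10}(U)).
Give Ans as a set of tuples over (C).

S ⋈ T (natural join on C): {(29, k, s, 25, 25, k), (29, x, w, 23, 25, k), (29, z, c, 10, 25, k), (31, c, u, 32, 11, n)}
σ[D ≠ n and A = 23]: keep tuples satisfying D ≠ n and A = 23 → {(29, x, w, 23, 25, k)}
Projecting to C: {29}
σ[C ≠ 10]: keep tuples satisfying C ≠ 10 → {19, 28, 29}
Union: {29} with {19, 28, 29} → {19, 28, 29}

{19, 28, 29}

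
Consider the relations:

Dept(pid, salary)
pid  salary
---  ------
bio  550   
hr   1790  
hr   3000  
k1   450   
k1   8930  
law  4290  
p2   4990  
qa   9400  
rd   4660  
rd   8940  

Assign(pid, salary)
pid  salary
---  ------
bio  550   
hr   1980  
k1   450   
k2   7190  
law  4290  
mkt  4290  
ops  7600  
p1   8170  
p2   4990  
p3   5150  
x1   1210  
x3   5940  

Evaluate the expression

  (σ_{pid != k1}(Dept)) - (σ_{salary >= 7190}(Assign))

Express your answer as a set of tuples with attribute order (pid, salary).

Apply σ_{pid != k1}; surviving tuples: {(bio, 550), (hr, 1790), (hr, 3000), (law, 4290), (p2, 4990), (qa, 9400), (rd, 4660), (rd, 8940)}
Apply σ_{salary >= 7190}; surviving tuples: {(k2, 7190), (ops, 7600), (p1, 8170)}
Set difference of the two operands is {(bio, 550), (hr, 1790), (hr, 3000), (law, 4290), (p2, 4990), (qa, 9400), (rd, 4660), (rd, 8940)}.

{(bio, 550), (hr, 1790), (hr, 3000), (law, 4290), (p2, 4990), (qa, 9400), (rd, 4660), (rd, 8940)}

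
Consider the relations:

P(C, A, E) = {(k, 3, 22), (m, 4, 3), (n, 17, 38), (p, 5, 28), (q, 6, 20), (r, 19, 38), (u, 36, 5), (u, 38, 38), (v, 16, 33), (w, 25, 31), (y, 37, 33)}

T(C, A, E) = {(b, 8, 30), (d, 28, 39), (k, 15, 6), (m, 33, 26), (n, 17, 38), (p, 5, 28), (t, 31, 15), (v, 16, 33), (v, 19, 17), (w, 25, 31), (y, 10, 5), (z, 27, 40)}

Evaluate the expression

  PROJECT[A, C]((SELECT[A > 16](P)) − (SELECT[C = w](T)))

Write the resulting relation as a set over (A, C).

{(17, n), (19, r), (36, u), (37, y), (38, u)}

Selection A > 16: {(n, 17, 38), (r, 19, 38), (u, 36, 5), (u, 38, 38), (w, 25, 31), (y, 37, 33)}
Selection C = w: {(w, 25, 31)}
Taking the difference: {(n, 17, 38), (r, 19, 38), (u, 36, 5), (u, 38, 38), (y, 37, 33)}
π[A, C]: project onto (A, C) → {(17, n), (19, r), (36, u), (37, y), (38, u)}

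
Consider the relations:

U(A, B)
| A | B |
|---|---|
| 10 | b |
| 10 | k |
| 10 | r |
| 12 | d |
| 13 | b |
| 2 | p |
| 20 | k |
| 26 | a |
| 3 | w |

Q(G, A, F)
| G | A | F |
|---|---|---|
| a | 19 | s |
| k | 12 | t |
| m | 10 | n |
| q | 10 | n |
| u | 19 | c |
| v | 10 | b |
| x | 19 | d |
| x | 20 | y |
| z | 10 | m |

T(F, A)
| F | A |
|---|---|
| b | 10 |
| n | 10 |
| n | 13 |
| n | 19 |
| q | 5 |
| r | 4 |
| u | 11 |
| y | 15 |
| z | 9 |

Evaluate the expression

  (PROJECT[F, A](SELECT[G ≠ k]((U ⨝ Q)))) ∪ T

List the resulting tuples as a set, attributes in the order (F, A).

U ⋈ Q (natural join on A): {(10, b, m, n), (10, b, q, n), (10, b, v, b), (10, b, z, m), (10, k, m, n), (10, k, q, n), (10, k, v, b), (10, k, z, m), (10, r, m, n), (10, r, q, n), (10, r, v, b), (10, r, z, m), (12, d, k, t), (20, k, x, y)}
Apply σ_{G ≠ k}; surviving tuples: {(10, b, m, n), (10, b, q, n), (10, b, v, b), (10, b, z, m), (10, k, m, n), (10, k, q, n), (10, k, v, b), (10, k, z, m), (10, r, m, n), (10, r, q, n), (10, r, v, b), (10, r, z, m), (20, k, x, y)}
Projecting to F, A (9 duplicate(s) eliminated): {(b, 10), (m, 10), (n, 10), (y, 20)}
Taking the union: {(b, 10), (m, 10), (n, 10), (n, 13), (n, 19), (q, 5), (r, 4), (u, 11), (y, 15), (y, 20), (z, 9)}

{(b, 10), (m, 10), (n, 10), (n, 13), (n, 19), (q, 5), (r, 4), (u, 11), (y, 15), (y, 20), (z, 9)}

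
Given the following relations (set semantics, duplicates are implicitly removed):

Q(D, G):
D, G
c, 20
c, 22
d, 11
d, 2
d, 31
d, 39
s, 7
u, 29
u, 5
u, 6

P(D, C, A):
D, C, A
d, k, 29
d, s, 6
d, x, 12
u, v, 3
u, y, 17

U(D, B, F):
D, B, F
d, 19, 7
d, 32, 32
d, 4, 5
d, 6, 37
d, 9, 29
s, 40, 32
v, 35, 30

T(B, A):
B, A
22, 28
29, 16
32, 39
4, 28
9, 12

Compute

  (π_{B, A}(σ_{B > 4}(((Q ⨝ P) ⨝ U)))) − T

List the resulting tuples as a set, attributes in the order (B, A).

{(19, 12), (19, 29), (19, 6), (32, 12), (32, 29), (32, 6), (6, 12), (6, 29), (6, 6), (9, 29), (9, 6)}

Q ⋈ P (natural join on D): {(d, 11, k, 29), (d, 11, s, 6), (d, 11, x, 12), (d, 2, k, 29), (d, 2, s, 6), (d, 2, x, 12), (d, 31, k, 29), (d, 31, s, 6), (d, 31, x, 12), (d, 39, k, 29), (d, 39, s, 6), (d, 39, x, 12), (u, 29, v, 3), (u, 29, y, 17), (u, 5, v, 3), (u, 5, y, 17), (u, 6, v, 3), (u, 6, y, 17)}
(Q ⨝ P) ⋈ U (natural join on D): {(d, 11, k, 29, 19, 7), (d, 11, k, 29, 32, 32), (d, 11, k, 29, 4, 5), (d, 11, k, 29, 6, 37), (d, 11, k, 29, 9, 29), (d, 11, s, 6, 19, 7), (d, 11, s, 6, 32, 32), (d, 11, s, 6, 4, 5), (d, 11, s, 6, 6, 37), (d, 11, s, 6, 9, 29), (d, 11, x, 12, 19, 7), (d, 11, x, 12, 32, 32), (d, 11, x, 12, 4, 5), (d, 11, x, 12, 6, 37), (d, 11, x, 12, 9, 29), (d, 2, k, 29, 19, 7), (d, 2, k, 29, 32, 32), (d, 2, k, 29, 4, 5), (d, 2, k, 29, 6, 37), (d, 2, k, 29, 9, 29), (d, 2, s, 6, 19, 7), (d, 2, s, 6, 32, 32), (d, 2, s, 6, 4, 5), (d, 2, s, 6, 6, 37), (d, 2, s, 6, 9, 29), (d, 2, x, 12, 19, 7), (d, 2, x, 12, 32, 32), (d, 2, x, 12, 4, 5), (d, 2, x, 12, 6, 37), (d, 2, x, 12, 9, 29), (d, 31, k, 29, 19, 7), (d, 31, k, 29, 32, 32), (d, 31, k, 29, 4, 5), (d, 31, k, 29, 6, 37), (d, 31, k, 29, 9, 29), (d, 31, s, 6, 19, 7), (d, 31, s, 6, 32, 32), (d, 31, s, 6, 4, 5), (d, 31, s, 6, 6, 37), (d, 31, s, 6, 9, 29), (d, 31, x, 12, 19, 7), (d, 31, x, 12, 32, 32), (d, 31, x, 12, 4, 5), (d, 31, x, 12, 6, 37), (d, 31, x, 12, 9, 29), (d, 39, k, 29, 19, 7), (d, 39, k, 29, 32, 32), (d, 39, k, 29, 4, 5), (d, 39, k, 29, 6, 37), (d, 39, k, 29, 9, 29), (d, 39, s, 6, 19, 7), (d, 39, s, 6, 32, 32), (d, 39, s, 6, 4, 5), (d, 39, s, 6, 6, 37), (d, 39, s, 6, 9, 29), (d, 39, x, 12, 19, 7), (d, 39, x, 12, 32, 32), (d, 39, x, 12, 4, 5), (d, 39, x, 12, 6, 37), (d, 39, x, 12, 9, 29)}
Selection B > 4: {(d, 11, k, 29, 19, 7), (d, 11, k, 29, 32, 32), (d, 11, k, 29, 6, 37), (d, 11, k, 29, 9, 29), (d, 11, s, 6, 19, 7), (d, 11, s, 6, 32, 32), (d, 11, s, 6, 6, 37), (d, 11, s, 6, 9, 29), (d, 11, x, 12, 19, 7), (d, 11, x, 12, 32, 32), (d, 11, x, 12, 6, 37), (d, 11, x, 12, 9, 29), (d, 2, k, 29, 19, 7), (d, 2, k, 29, 32, 32), (d, 2, k, 29, 6, 37), (d, 2, k, 29, 9, 29), (d, 2, s, 6, 19, 7), (d, 2, s, 6, 32, 32), (d, 2, s, 6, 6, 37), (d, 2, s, 6, 9, 29), (d, 2, x, 12, 19, 7), (d, 2, x, 12, 32, 32), (d, 2, x, 12, 6, 37), (d, 2, x, 12, 9, 29), (d, 31, k, 29, 19, 7), (d, 31, k, 29, 32, 32), (d, 31, k, 29, 6, 37), (d, 31, k, 29, 9, 29), (d, 31, s, 6, 19, 7), (d, 31, s, 6, 32, 32), (d, 31, s, 6, 6, 37), (d, 31, s, 6, 9, 29), (d, 31, x, 12, 19, 7), (d, 31, x, 12, 32, 32), (d, 31, x, 12, 6, 37), (d, 31, x, 12, 9, 29), (d, 39, k, 29, 19, 7), (d, 39, k, 29, 32, 32), (d, 39, k, 29, 6, 37), (d, 39, k, 29, 9, 29), (d, 39, s, 6, 19, 7), (d, 39, s, 6, 32, 32), (d, 39, s, 6, 6, 37), (d, 39, s, 6, 9, 29), (d, 39, x, 12, 19, 7), (d, 39, x, 12, 32, 32), (d, 39, x, 12, 6, 37), (d, 39, x, 12, 9, 29)}
π[B, A]: project onto (B, A) (36 duplicate(s) eliminated) → {(19, 12), (19, 29), (19, 6), (32, 12), (32, 29), (32, 6), (6, 12), (6, 29), (6, 6), (9, 12), (9, 29), (9, 6)}
Set difference of the two operands is {(19, 12), (19, 29), (19, 6), (32, 12), (32, 29), (32, 6), (6, 12), (6, 29), (6, 6), (9, 29), (9, 6)}.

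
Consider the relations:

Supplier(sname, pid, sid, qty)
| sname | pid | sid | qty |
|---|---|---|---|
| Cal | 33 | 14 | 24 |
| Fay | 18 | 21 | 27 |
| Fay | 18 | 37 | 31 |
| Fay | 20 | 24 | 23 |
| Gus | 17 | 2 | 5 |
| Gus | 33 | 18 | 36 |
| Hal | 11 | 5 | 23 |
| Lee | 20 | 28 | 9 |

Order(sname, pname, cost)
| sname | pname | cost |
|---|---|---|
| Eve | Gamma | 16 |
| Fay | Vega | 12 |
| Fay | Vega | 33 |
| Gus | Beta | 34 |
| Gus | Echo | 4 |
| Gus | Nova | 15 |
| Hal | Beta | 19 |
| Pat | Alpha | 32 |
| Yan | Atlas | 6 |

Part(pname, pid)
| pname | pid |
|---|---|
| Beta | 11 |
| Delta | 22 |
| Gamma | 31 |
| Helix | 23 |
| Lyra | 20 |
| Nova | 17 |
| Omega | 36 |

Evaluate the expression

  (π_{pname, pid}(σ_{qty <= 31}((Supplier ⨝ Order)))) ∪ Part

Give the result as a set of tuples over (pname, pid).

Joining Supplier and Order on sname yields {(Fay, 18, 21, 27, Vega, 12), (Fay, 18, 21, 27, Vega, 33), (Fay, 18, 37, 31, Vega, 12), (Fay, 18, 37, 31, Vega, 33), (Fay, 20, 24, 23, Vega, 12), (Fay, 20, 24, 23, Vega, 33), (Gus, 17, 2, 5, Beta, 34), (Gus, 17, 2, 5, Echo, 4), (Gus, 17, 2, 5, Nova, 15), (Gus, 33, 18, 36, Beta, 34), (Gus, 33, 18, 36, Echo, 4), (Gus, 33, 18, 36, Nova, 15), (Hal, 11, 5, 23, Beta, 19)}.
Selection qty <= 31: {(Fay, 18, 21, 27, Vega, 12), (Fay, 18, 21, 27, Vega, 33), (Fay, 18, 37, 31, Vega, 12), (Fay, 18, 37, 31, Vega, 33), (Fay, 20, 24, 23, Vega, 12), (Fay, 20, 24, 23, Vega, 33), (Gus, 17, 2, 5, Beta, 34), (Gus, 17, 2, 5, Echo, 4), (Gus, 17, 2, 5, Nova, 15), (Hal, 11, 5, 23, Beta, 19)}
Keep only column(s) pname, pid (4 duplicate(s) eliminated): {(Beta, 11), (Beta, 17), (Echo, 17), (Nova, 17), (Vega, 18), (Vega, 20)}
Union: {(Beta, 11), (Beta, 17), (Echo, 17), (Nova, 17), (Vega, 18), (Vega, 20)} with {(Beta, 11), (Delta, 22), (Gamma, 31), (Helix, 23), (Lyra, 20), (Nova, 17), (Omega, 36)} → {(Beta, 11), (Beta, 17), (Delta, 22), (Echo, 17), (Gamma, 31), (Helix, 23), (Lyra, 20), (Nova, 17), (Omega, 36), (Vega, 18), (Vega, 20)}

{(Beta, 11), (Beta, 17), (Delta, 22), (Echo, 17), (Gamma, 31), (Helix, 23), (Lyra, 20), (Nova, 17), (Omega, 36), (Vega, 18), (Vega, 20)}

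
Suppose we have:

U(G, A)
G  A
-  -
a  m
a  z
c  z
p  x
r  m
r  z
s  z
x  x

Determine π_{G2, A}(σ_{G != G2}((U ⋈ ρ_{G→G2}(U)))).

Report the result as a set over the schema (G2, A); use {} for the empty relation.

ρ[G→G2]: schema becomes (G2, A); tuples unchanged.
Joining U and ρ_{G→G2}(U) on A yields {(a, m, a), (a, m, r), (a, z, a), (a, z, c), (a, z, r), (a, z, s), (c, z, a), (c, z, c), (c, z, r), (c, z, s), (p, x, p), (p, x, x), (r, m, a), (r, m, r), (r, z, a), (r, z, c), (r, z, r), (r, z, s), (s, z, a), (s, z, c), (s, z, r), (s, z, s), (x, x, p), (x, x, x)}.
Apply σ_{G != G2}; surviving tuples: {(a, m, r), (a, z, c), (a, z, r), (a, z, s), (c, z, a), (c, z, r), (c, z, s), (p, x, x), (r, m, a), (r, z, a), (r, z, c), (r, z, s), (s, z, a), (s, z, c), (s, z, r), (x, x, p)}
π[G2, A]: project onto (G2, A) (8 duplicate(s) eliminated) → {(a, m), (a, z), (c, z), (p, x), (r, m), (r, z), (s, z), (x, x)}

{(a, m), (a, z), (c, z), (p, x), (r, m), (r, z), (s, z), (x, x)}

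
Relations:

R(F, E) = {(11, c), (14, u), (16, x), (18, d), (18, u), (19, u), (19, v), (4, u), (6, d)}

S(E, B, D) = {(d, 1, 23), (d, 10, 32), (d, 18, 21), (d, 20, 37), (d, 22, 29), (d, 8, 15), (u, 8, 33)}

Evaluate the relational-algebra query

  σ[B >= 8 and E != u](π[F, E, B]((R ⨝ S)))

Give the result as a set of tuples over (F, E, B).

{(18, d, 10), (18, d, 18), (18, d, 20), (18, d, 22), (18, d, 8), (6, d, 10), (6, d, 18), (6, d, 20), (6, d, 22), (6, d, 8)}

R ⋈ S (natural join on E): {(14, u, 8, 33), (18, d, 1, 23), (18, d, 10, 32), (18, d, 18, 21), (18, d, 20, 37), (18, d, 22, 29), (18, d, 8, 15), (18, u, 8, 33), (19, u, 8, 33), (4, u, 8, 33), (6, d, 1, 23), (6, d, 10, 32), (6, d, 18, 21), (6, d, 20, 37), (6, d, 22, 29), (6, d, 8, 15)}
π_{F, E, B} gives {(14, u, 8), (18, d, 1), (18, d, 10), (18, d, 18), (18, d, 20), (18, d, 22), (18, d, 8), (18, u, 8), (19, u, 8), (4, u, 8), (6, d, 1), (6, d, 10), (6, d, 18), (6, d, 20), (6, d, 22), (6, d, 8)}.
Filtering on B >= 8 and E != u leaves {(18, d, 10), (18, d, 18), (18, d, 20), (18, d, 22), (18, d, 8), (6, d, 10), (6, d, 18), (6, d, 20), (6, d, 22), (6, d, 8)}.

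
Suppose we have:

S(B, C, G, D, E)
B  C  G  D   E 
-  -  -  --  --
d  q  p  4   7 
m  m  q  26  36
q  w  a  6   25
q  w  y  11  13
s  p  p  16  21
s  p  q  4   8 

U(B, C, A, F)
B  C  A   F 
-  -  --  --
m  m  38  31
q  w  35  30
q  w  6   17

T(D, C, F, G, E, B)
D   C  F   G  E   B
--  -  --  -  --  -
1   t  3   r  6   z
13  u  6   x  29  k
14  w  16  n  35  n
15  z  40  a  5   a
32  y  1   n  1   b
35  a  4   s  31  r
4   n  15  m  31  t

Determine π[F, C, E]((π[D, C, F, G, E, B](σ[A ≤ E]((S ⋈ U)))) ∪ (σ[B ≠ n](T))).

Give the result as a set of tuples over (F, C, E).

Natural join on B, C: {(m, m, q, 26, 36, 38, 31), (q, w, a, 6, 25, 35, 30), (q, w, a, 6, 25, 6, 17), (q, w, y, 11, 13, 35, 30), (q, w, y, 11, 13, 6, 17)}
Selection A ≤ E: {(q, w, a, 6, 25, 6, 17), (q, w, y, 11, 13, 6, 17)}
π[D, C, F, G, E, B]: project onto (D, C, F, G, E, B) → {(11, w, 17, y, 13, q), (6, w, 17, a, 25, q)}
Selection B ≠ n: {(1, t, 3, r, 6, z), (13, u, 6, x, 29, k), (15, z, 40, a, 5, a), (32, y, 1, n, 1, b), (35, a, 4, s, 31, r), (4, n, 15, m, 31, t)}
Set union of the two operands is {(1, t, 3, r, 6, z), (11, w, 17, y, 13, q), (13, u, 6, x, 29, k), (15, z, 40, a, 5, a), (32, y, 1, n, 1, b), (35, a, 4, s, 31, r), (4, n, 15, m, 31, t), (6, w, 17, a, 25, q)}.
π[F, C, E]: project onto (F, C, E) → {(1, y, 1), (15, n, 31), (17, w, 13), (17, w, 25), (3, t, 6), (4, a, 31), (40, z, 5), (6, u, 29)}

{(1, y, 1), (15, n, 31), (17, w, 13), (17, w, 25), (3, t, 6), (4, a, 31), (40, z, 5), (6, u, 29)}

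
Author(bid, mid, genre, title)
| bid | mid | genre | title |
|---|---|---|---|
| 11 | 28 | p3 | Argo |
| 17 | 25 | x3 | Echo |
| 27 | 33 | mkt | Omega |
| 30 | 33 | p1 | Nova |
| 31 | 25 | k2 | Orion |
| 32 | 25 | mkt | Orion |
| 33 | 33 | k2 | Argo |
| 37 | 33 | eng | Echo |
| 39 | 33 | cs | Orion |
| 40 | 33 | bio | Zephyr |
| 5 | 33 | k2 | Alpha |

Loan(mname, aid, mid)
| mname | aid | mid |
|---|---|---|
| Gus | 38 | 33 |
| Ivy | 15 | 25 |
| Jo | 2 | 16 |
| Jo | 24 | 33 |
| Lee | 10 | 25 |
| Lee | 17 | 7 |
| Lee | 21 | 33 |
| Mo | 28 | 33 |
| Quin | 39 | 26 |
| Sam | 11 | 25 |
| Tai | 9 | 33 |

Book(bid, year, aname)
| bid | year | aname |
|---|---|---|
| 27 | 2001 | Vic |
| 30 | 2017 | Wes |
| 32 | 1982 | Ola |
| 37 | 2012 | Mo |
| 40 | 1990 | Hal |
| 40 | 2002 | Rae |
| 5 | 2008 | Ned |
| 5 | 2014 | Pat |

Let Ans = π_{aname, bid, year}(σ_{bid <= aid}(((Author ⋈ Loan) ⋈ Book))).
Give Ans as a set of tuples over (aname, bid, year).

Natural join on mid: {(17, 25, x3, Echo, Ivy, 15), (17, 25, x3, Echo, Lee, 10), (17, 25, x3, Echo, Sam, 11), (27, 33, mkt, Omega, Gus, 38), (27, 33, mkt, Omega, Jo, 24), (27, 33, mkt, Omega, Lee, 21), (27, 33, mkt, Omega, Mo, 28), (27, 33, mkt, Omega, Tai, 9), (30, 33, p1, Nova, Gus, 38), (30, 33, p1, Nova, Jo, 24), (30, 33, p1, Nova, Lee, 21), (30, 33, p1, Nova, Mo, 28), (30, 33, p1, Nova, Tai, 9), (31, 25, k2, Orion, Ivy, 15), (31, 25, k2, Orion, Lee, 10), (31, 25, k2, Orion, Sam, 11), (32, 25, mkt, Orion, Ivy, 15), (32, 25, mkt, Orion, Lee, 10), (32, 25, mkt, Orion, Sam, 11), (33, 33, k2, Argo, Gus, 38), (33, 33, k2, Argo, Jo, 24), (33, 33, k2, Argo, Lee, 21), (33, 33, k2, Argo, Mo, 28), (33, 33, k2, Argo, Tai, 9), (37, 33, eng, Echo, Gus, 38), (37, 33, eng, Echo, Jo, 24), (37, 33, eng, Echo, Lee, 21), (37, 33, eng, Echo, Mo, 28), (37, 33, eng, Echo, Tai, 9), (39, 33, cs, Orion, Gus, 38), (39, 33, cs, Orion, Jo, 24), (39, 33, cs, Orion, Lee, 21), (39, 33, cs, Orion, Mo, 28), (39, 33, cs, Orion, Tai, 9), (40, 33, bio, Zephyr, Gus, 38), (40, 33, bio, Zephyr, Jo, 24), (40, 33, bio, Zephyr, Lee, 21), (40, 33, bio, Zephyr, Mo, 28), (40, 33, bio, Zephyr, Tai, 9), (5, 33, k2, Alpha, Gus, 38), (5, 33, k2, Alpha, Jo, 24), (5, 33, k2, Alpha, Lee, 21), (5, 33, k2, Alpha, Mo, 28), (5, 33, k2, Alpha, Tai, 9)}
Natural join on bid: {(27, 33, mkt, Omega, Gus, 38, 2001, Vic), (27, 33, mkt, Omega, Jo, 24, 2001, Vic), (27, 33, mkt, Omega, Lee, 21, 2001, Vic), (27, 33, mkt, Omega, Mo, 28, 2001, Vic), (27, 33, mkt, Omega, Tai, 9, 2001, Vic), (30, 33, p1, Nova, Gus, 38, 2017, Wes), (30, 33, p1, Nova, Jo, 24, 2017, Wes), (30, 33, p1, Nova, Lee, 21, 2017, Wes), (30, 33, p1, Nova, Mo, 28, 2017, Wes), (30, 33, p1, Nova, Tai, 9, 2017, Wes), (32, 25, mkt, Orion, Ivy, 15, 1982, Ola), (32, 25, mkt, Orion, Lee, 10, 1982, Ola), (32, 25, mkt, Orion, Sam, 11, 1982, Ola), (37, 33, eng, Echo, Gus, 38, 2012, Mo), (37, 33, eng, Echo, Jo, 24, 2012, Mo), (37, 33, eng, Echo, Lee, 21, 2012, Mo), (37, 33, eng, Echo, Mo, 28, 2012, Mo), (37, 33, eng, Echo, Tai, 9, 2012, Mo), (40, 33, bio, Zephyr, Gus, 38, 1990, Hal), (40, 33, bio, Zephyr, Gus, 38, 2002, Rae), (40, 33, bio, Zephyr, Jo, 24, 1990, Hal), (40, 33, bio, Zephyr, Jo, 24, 2002, Rae), (40, 33, bio, Zephyr, Lee, 21, 1990, Hal), (40, 33, bio, Zephyr, Lee, 21, 2002, Rae), (40, 33, bio, Zephyr, Mo, 28, 1990, Hal), (40, 33, bio, Zephyr, Mo, 28, 2002, Rae), (40, 33, bio, Zephyr, Tai, 9, 1990, Hal), (40, 33, bio, Zephyr, Tai, 9, 2002, Rae), (5, 33, k2, Alpha, Gus, 38, 2008, Ned), (5, 33, k2, Alpha, Gus, 38, 2014, Pat), (5, 33, k2, Alpha, Jo, 24, 2008, Ned), (5, 33, k2, Alpha, Jo, 24, 2014, Pat), (5, 33, k2, Alpha, Lee, 21, 2008, Ned), (5, 33, k2, Alpha, Lee, 21, 2014, Pat), (5, 33, k2, Alpha, Mo, 28, 2008, Ned), (5, 33, k2, Alpha, Mo, 28, 2014, Pat), (5, 33, k2, Alpha, Tai, 9, 2008, Ned), (5, 33, k2, Alpha, Tai, 9, 2014, Pat)}
Filtering on bid <= aid leaves {(27, 33, mkt, Omega, Gus, 38, 2001, Vic), (27, 33, mkt, Omega, Mo, 28, 2001, Vic), (30, 33, p1, Nova, Gus, 38, 2017, Wes), (37, 33, eng, Echo, Gus, 38, 2012, Mo), (5, 33, k2, Alpha, Gus, 38, 2008, Ned), (5, 33, k2, Alpha, Gus, 38, 2014, Pat), (5, 33, k2, Alpha, Jo, 24, 2008, Ned), (5, 33, k2, Alpha, Jo, 24, 2014, Pat), (5, 33, k2, Alpha, Lee, 21, 2008, Ned), (5, 33, k2, Alpha, Lee, 21, 2014, Pat), (5, 33, k2, Alpha, Mo, 28, 2008, Ned), (5, 33, k2, Alpha, Mo, 28, 2014, Pat), (5, 33, k2, Alpha, Tai, 9, 2008, Ned), (5, 33, k2, Alpha, Tai, 9, 2014, Pat)}.
Keep only column(s) aname, bid, year (9 duplicate(s) eliminated): {(Mo, 37, 2012), (Ned, 5, 2008), (Pat, 5, 2014), (Vic, 27, 2001), (Wes, 30, 2017)}

{(Mo, 37, 2012), (Ned, 5, 2008), (Pat, 5, 2014), (Vic, 27, 2001), (Wes, 30, 2017)}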